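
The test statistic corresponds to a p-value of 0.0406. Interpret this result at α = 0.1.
Since p = 0.0406 < α = 0.1, reject H₀.
There is sufficient evidence to reject the null hypothesis; the result is statistically significant at the 0.1 level.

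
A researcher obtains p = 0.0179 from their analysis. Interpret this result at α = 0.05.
Since p = 0.0179 < α = 0.05, reject H₀.
There is sufficient evidence to reject the null hypothesis; the result is statistically significant at the 0.05 level.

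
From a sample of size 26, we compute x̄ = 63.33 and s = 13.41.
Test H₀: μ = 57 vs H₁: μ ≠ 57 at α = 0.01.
One-sample t-test:
H₀: μ = 57
H₁: μ ≠ 57
df = n - 1 = 25
t = (x̄ - μ₀) / (s/√n) = (63.33 - 57) / (13.41/√26) = 2.407
p-value = 0.0238

Since p-value > α = 0.01, we fail to reject H₀.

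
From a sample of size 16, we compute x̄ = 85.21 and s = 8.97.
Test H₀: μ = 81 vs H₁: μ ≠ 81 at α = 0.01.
One-sample t-test:
H₀: μ = 81
H₁: μ ≠ 81
df = n - 1 = 15
t = (x̄ - μ₀) / (s/√n) = (85.21 - 81) / (8.97/√16) = 1.877
p-value = 0.0801

Since p-value > α = 0.01, we fail to reject H₀.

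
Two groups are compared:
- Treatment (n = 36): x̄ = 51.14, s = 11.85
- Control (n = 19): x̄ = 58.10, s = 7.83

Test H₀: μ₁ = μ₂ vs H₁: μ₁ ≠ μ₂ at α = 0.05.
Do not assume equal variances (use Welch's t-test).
Welch's two-sample t-test:
H₀: μ₁ = μ₂
H₁: μ₁ ≠ μ₂
s₁²/n₁ = 11.85²/36 = 3.9006,  s₂²/n₂ = 7.83²/19 = 3.2268
SE = √(s₁²/n₁ + s₂²/n₂) = √(3.9006 + 3.2268) = 2.6697
df (Welch-Satterthwaite) = (s₁²/n₁ + s₂²/n₂)² / [(s₁²/n₁)²/(n₁-1) + (s₂²/n₂)²/(n₂-1)] ≈ 50.14
t = (x̄₁ - x̄₂) / SE = (51.14 - 58.10) / 2.6697 = -6.96 / 2.6697 = -2.607
p-value = 0.0120

Since p-value < α = 0.05, we reject H₀.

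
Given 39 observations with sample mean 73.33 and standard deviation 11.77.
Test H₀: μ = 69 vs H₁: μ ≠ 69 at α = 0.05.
One-sample t-test:
H₀: μ = 69
H₁: μ ≠ 69
df = n - 1 = 38
t = (x̄ - μ₀) / (s/√n) = (73.33 - 69) / (11.77/√39) = 2.297
p-value = 0.0272

Since p-value < α = 0.05, we reject H₀.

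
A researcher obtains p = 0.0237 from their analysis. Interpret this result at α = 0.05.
Since p = 0.0237 < α = 0.05, reject H₀.
There is sufficient evidence to reject the null hypothesis; the result is statistically significant at the 0.05 level.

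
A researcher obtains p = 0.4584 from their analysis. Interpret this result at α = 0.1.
Since p = 0.4584 > α = 0.1, fail to reject H₀.
There is insufficient evidence to reject the null hypothesis; the result is not statistically significant at the 0.1 level.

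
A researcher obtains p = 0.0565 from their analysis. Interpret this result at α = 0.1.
Since p = 0.0565 < α = 0.1, reject H₀.
There is sufficient evidence to reject the null hypothesis; the result is statistically significant at the 0.1 level.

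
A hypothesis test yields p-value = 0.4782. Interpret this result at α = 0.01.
Since p = 0.4782 > α = 0.01, fail to reject H₀.
There is insufficient evidence to reject the null hypothesis; the result is not statistically significant at the 0.01 level.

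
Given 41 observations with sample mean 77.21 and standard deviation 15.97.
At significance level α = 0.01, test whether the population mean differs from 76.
One-sample t-test:
H₀: μ = 76
H₁: μ ≠ 76
df = n - 1 = 40
t = (x̄ - μ₀) / (s/√n) = (77.21 - 76) / (15.97/√41) = 0.485
p-value = 0.6302

Since p-value > α = 0.01, we fail to reject H₀.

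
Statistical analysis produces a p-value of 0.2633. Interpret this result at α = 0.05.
Since p = 0.2633 > α = 0.05, fail to reject H₀.
There is insufficient evidence to reject the null hypothesis; the result is not statistically significant at the 0.05 level.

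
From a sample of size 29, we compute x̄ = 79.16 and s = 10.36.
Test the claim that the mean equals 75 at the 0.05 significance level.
One-sample t-test:
H₀: μ = 75
H₁: μ ≠ 75
df = n - 1 = 28
t = (x̄ - μ₀) / (s/√n) = (79.16 - 75) / (10.36/√29) = 2.162
p-value = 0.0393

Since p-value < α = 0.05, we reject H₀.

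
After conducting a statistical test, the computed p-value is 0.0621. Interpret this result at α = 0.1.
Since p = 0.0621 < α = 0.1, reject H₀.
There is sufficient evidence to reject the null hypothesis; the result is statistically significant at the 0.1 level.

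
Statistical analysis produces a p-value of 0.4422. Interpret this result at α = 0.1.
Since p = 0.4422 > α = 0.1, fail to reject H₀.
There is insufficient evidence to reject the null hypothesis; the result is not statistically significant at the 0.1 level.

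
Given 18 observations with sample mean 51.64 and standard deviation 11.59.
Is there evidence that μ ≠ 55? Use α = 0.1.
One-sample t-test:
H₀: μ = 55
H₁: μ ≠ 55
df = n - 1 = 17
t = (x̄ - μ₀) / (s/√n) = (51.64 - 55) / (11.59/√18) = -1.230
p-value = 0.2355

Since p-value > α = 0.1, we fail to reject H₀.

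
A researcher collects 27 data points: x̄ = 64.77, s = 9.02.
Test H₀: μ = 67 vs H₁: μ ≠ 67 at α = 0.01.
One-sample t-test:
H₀: μ = 67
H₁: μ ≠ 67
df = n - 1 = 26
t = (x̄ - μ₀) / (s/√n) = (64.77 - 67) / (9.02/√27) = -1.285
p-value = 0.2102

Since p-value > α = 0.01, we fail to reject H₀.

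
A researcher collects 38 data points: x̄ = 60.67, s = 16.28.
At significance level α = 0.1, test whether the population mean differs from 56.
One-sample t-test:
H₀: μ = 56
H₁: μ ≠ 56
df = n - 1 = 37
t = (x̄ - μ₀) / (s/√n) = (60.67 - 56) / (16.28/√38) = 1.768
p-value = 0.0853

Since p-value < α = 0.1, we reject H₀.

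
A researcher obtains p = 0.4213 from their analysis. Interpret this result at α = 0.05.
Since p = 0.4213 > α = 0.05, fail to reject H₀.
There is insufficient evidence to reject the null hypothesis; the result is not statistically significant at the 0.05 level.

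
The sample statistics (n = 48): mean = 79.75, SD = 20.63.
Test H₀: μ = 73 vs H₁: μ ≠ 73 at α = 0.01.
One-sample t-test:
H₀: μ = 73
H₁: μ ≠ 73
df = n - 1 = 47
t = (x̄ - μ₀) / (s/√n) = (79.75 - 73) / (20.63/√48) = 2.267
p-value = 0.0280

Since p-value > α = 0.01, we fail to reject H₀.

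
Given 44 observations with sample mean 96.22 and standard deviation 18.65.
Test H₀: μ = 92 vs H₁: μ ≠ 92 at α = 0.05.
One-sample t-test:
H₀: μ = 92
H₁: μ ≠ 92
df = n - 1 = 43
t = (x̄ - μ₀) / (s/√n) = (96.22 - 92) / (18.65/√44) = 1.501
p-value = 0.1407

Since p-value > α = 0.05, we fail to reject H₀.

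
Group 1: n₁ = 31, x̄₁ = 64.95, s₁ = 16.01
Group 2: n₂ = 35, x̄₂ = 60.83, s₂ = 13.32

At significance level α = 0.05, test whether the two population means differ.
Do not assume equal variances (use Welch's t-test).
Welch's two-sample t-test:
H₀: μ₁ = μ₂
H₁: μ₁ ≠ μ₂
s₁²/n₁ = 16.01²/31 = 8.2684,  s₂²/n₂ = 13.32²/35 = 5.0692
SE = √(s₁²/n₁ + s₂²/n₂) = √(8.2684 + 5.0692) = 3.6521
df (Welch-Satterthwaite) = (s₁²/n₁ + s₂²/n₂)² / [(s₁²/n₁)²/(n₁-1) + (s₂²/n₂)²/(n₂-1)] ≈ 58.62
t = (x̄₁ - x̄₂) / SE = (64.95 - 60.83) / 3.6521 = 4.12 / 3.6521 = 1.128
p-value = 0.2639

Since p-value > α = 0.05, we fail to reject H₀.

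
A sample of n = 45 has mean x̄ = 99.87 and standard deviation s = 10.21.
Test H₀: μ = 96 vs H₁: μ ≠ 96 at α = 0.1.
One-sample t-test:
H₀: μ = 96
H₁: μ ≠ 96
df = n - 1 = 44
t = (x̄ - μ₀) / (s/√n) = (99.87 - 96) / (10.21/√45) = 2.543
p-value = 0.0146

Since p-value < α = 0.1, we reject H₀.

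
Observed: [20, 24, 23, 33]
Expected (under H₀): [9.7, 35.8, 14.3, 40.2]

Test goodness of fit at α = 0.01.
Chi-square goodness of fit test:
H₀: observed counts match expected distribution
H₁: observed counts differ from expected distribution
df = k - 1 = 3
χ² = Σ(O - E)²/E
   = (20 - 9.7)²/9.7 + (24 - 35.8)²/35.8 + (23 - 14.3)²/14.3 + (33 - 40.2)²/40.2
   = 10.937 + 3.889 + 5.293 + 1.290
   = 21.41
p-value = 0.0001

Since p-value < α = 0.01, we reject H₀.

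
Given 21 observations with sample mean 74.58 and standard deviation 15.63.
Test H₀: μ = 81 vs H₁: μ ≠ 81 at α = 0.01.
One-sample t-test:
H₀: μ = 81
H₁: μ ≠ 81
df = n - 1 = 20
t = (x̄ - μ₀) / (s/√n) = (74.58 - 81) / (15.63/√21) = -1.882
p-value = 0.0744

Since p-value > α = 0.01, we fail to reject H₀.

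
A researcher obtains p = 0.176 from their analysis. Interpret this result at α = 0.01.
Since p = 0.176 > α = 0.01, fail to reject H₀.
There is insufficient evidence to reject the null hypothesis; the result is not statistically significant at the 0.01 level.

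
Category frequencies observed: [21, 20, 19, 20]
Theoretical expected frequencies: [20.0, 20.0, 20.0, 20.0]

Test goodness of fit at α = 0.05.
Chi-square goodness of fit test:
H₀: observed counts match expected distribution
H₁: observed counts differ from expected distribution
df = k - 1 = 3
χ² = Σ(O - E)²/E
   = (21 - 20.0)²/20.0 + (20 - 20.0)²/20.0 + (19 - 20.0)²/20.0 + (20 - 20.0)²/20.0
   = 0.050 + 0.000 + 0.050 + 0.000
   = 0.10
p-value = 0.9918

Since p-value > α = 0.05, we fail to reject H₀.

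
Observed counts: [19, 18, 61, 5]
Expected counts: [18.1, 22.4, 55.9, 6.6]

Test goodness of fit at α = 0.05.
Chi-square goodness of fit test:
H₀: observed counts match expected distribution
H₁: observed counts differ from expected distribution
df = k - 1 = 3
χ² = Σ(O - E)²/E
   = (19 - 18.1)²/18.1 + (18 - 22.4)²/22.4 + (61 - 55.9)²/55.9 + (5 - 6.6)²/6.6
   = 0.045 + 0.864 + 0.465 + 0.388
   = 1.76
p-value = 0.6232

Since p-value > α = 0.05, we fail to reject H₀.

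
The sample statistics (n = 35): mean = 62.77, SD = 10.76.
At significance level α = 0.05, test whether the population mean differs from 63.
One-sample t-test:
H₀: μ = 63
H₁: μ ≠ 63
df = n - 1 = 34
t = (x̄ - μ₀) / (s/√n) = (62.77 - 63) / (10.76/√35) = -0.126
p-value = 0.9001

Since p-value > α = 0.05, we fail to reject H₀.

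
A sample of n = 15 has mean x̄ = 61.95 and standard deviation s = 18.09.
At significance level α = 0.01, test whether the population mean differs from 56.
One-sample t-test:
H₀: μ = 56
H₁: μ ≠ 56
df = n - 1 = 14
t = (x̄ - μ₀) / (s/√n) = (61.95 - 56) / (18.09/√15) = 1.274
p-value = 0.2235

Since p-value > α = 0.01, we fail to reject H₀.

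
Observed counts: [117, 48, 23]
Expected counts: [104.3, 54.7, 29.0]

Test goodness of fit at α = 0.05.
Chi-square goodness of fit test:
H₀: observed counts match expected distribution
H₁: observed counts differ from expected distribution
df = k - 1 = 2
χ² = Σ(O - E)²/E
   = (117 - 104.3)²/104.3 + (48 - 54.7)²/54.7 + (23 - 29.0)²/29.0
   = 1.546 + 0.821 + 1.241
   = 3.61
p-value = 0.1646

Since p-value > α = 0.05, we fail to reject H₀.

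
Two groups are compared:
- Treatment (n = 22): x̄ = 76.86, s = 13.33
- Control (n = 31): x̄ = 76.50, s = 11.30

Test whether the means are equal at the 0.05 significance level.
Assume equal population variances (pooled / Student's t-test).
Student's two-sample t-test (equal variances):
H₀: μ₁ = μ₂
H₁: μ₁ ≠ μ₂
df = n₁ + n₂ - 2 = 51
Pooled variance s_p² = [(n₁-1)s₁² + (n₂-1)s₂²] / (n₁ + n₂ - 2) = [(21)(13.33²) + (30)(11.30²)] / 51 = 148.2778
SE = √(s_p²(1/n₁ + 1/n₂)) = √(148.2778 × (1/22 + 1/31)) = 3.3946
t = (x̄₁ - x̄₂) / SE = (76.86 - 76.50) / 3.3946 = 0.36 / 3.3946 = 0.106
p-value = 0.9160

Since p-value > α = 0.05, we fail to reject H₀.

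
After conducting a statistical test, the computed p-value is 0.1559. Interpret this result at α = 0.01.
Since p = 0.1559 > α = 0.01, fail to reject H₀.
There is insufficient evidence to reject the null hypothesis; the result is not statistically significant at the 0.01 level.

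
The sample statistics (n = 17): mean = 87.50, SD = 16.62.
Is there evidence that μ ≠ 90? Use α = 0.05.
One-sample t-test:
H₀: μ = 90
H₁: μ ≠ 90
df = n - 1 = 16
t = (x̄ - μ₀) / (s/√n) = (87.50 - 90) / (16.62/√17) = -0.620
p-value = 0.5439

Since p-value > α = 0.05, we fail to reject H₀.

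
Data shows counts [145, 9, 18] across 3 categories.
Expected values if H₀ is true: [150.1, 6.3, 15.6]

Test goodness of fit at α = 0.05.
Chi-square goodness of fit test:
H₀: observed counts match expected distribution
H₁: observed counts differ from expected distribution
df = k - 1 = 2
χ² = Σ(O - E)²/E
   = (145 - 150.1)²/150.1 + (9 - 6.3)²/6.3 + (18 - 15.6)²/15.6
   = 0.173 + 1.157 + 0.369
   = 1.70
p-value = 0.4275

Since p-value > α = 0.05, we fail to reject H₀.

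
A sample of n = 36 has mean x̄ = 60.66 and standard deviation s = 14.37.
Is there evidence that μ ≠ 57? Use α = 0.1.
One-sample t-test:
H₀: μ = 57
H₁: μ ≠ 57
df = n - 1 = 35
t = (x̄ - μ₀) / (s/√n) = (60.66 - 57) / (14.37/√36) = 1.528
p-value = 0.1355

Since p-value > α = 0.1, we fail to reject H₀.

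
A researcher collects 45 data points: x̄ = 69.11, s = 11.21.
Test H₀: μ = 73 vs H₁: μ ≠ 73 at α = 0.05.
One-sample t-test:
H₀: μ = 73
H₁: μ ≠ 73
df = n - 1 = 44
t = (x̄ - μ₀) / (s/√n) = (69.11 - 73) / (11.21/√45) = -2.328
p-value = 0.0246

Since p-value < α = 0.05, we reject H₀.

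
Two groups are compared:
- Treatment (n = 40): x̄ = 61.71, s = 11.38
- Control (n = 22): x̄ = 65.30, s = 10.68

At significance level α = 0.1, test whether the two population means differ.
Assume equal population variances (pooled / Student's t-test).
Student's two-sample t-test (equal variances):
H₀: μ₁ = μ₂
H₁: μ₁ ≠ μ₂
df = n₁ + n₂ - 2 = 60
Pooled variance s_p² = [(n₁-1)s₁² + (n₂-1)s₂²] / (n₁ + n₂ - 2) = [(39)(11.38²) + (21)(10.68²)] / 60 = 124.0997
SE = √(s_p²(1/n₁ + 1/n₂)) = √(124.0997 × (1/40 + 1/22)) = 2.9569
t = (x̄₁ - x̄₂) / SE = (61.71 - 65.30) / 2.9569 = -3.59 / 2.9569 = -1.214
p-value = 0.2295

Since p-value > α = 0.1, we fail to reject H₀.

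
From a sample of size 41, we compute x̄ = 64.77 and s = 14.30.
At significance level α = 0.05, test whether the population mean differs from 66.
One-sample t-test:
H₀: μ = 66
H₁: μ ≠ 66
df = n - 1 = 40
t = (x̄ - μ₀) / (s/√n) = (64.77 - 66) / (14.30/√41) = -0.551
p-value = 0.5849

Since p-value > α = 0.05, we fail to reject H₀.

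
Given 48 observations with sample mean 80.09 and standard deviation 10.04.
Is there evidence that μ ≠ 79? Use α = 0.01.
One-sample t-test:
H₀: μ = 79
H₁: μ ≠ 79
df = n - 1 = 47
t = (x̄ - μ₀) / (s/√n) = (80.09 - 79) / (10.04/√48) = 0.752
p-value = 0.4557

Since p-value > α = 0.01, we fail to reject H₀.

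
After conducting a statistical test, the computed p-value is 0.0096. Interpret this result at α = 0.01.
Since p = 0.0096 < α = 0.01, reject H₀.
There is sufficient evidence to reject the null hypothesis; the result is statistically significant at the 0.01 level.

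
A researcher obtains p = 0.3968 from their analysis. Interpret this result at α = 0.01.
Since p = 0.3968 > α = 0.01, fail to reject H₀.
There is insufficient evidence to reject the null hypothesis; the result is not statistically significant at the 0.01 level.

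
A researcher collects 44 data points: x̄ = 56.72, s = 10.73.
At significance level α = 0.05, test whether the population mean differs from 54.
One-sample t-test:
H₀: μ = 54
H₁: μ ≠ 54
df = n - 1 = 43
t = (x̄ - μ₀) / (s/√n) = (56.72 - 54) / (10.73/√44) = 1.681
p-value = 0.0999

Since p-value > α = 0.05, we fail to reject H₀.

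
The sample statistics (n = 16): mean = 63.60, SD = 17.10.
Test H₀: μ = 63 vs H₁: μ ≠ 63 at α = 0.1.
One-sample t-test:
H₀: μ = 63
H₁: μ ≠ 63
df = n - 1 = 15
t = (x̄ - μ₀) / (s/√n) = (63.60 - 63) / (17.10/√16) = 0.140
p-value = 0.8903

Since p-value > α = 0.1, we fail to reject H₀.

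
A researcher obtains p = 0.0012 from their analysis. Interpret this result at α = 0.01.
Since p = 0.0012 < α = 0.01, reject H₀.
There is sufficient evidence to reject the null hypothesis; the result is statistically significant at the 0.01 level.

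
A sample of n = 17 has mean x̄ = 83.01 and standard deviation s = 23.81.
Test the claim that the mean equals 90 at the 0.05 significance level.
One-sample t-test:
H₀: μ = 90
H₁: μ ≠ 90
df = n - 1 = 16
t = (x̄ - μ₀) / (s/√n) = (83.01 - 90) / (23.81/√17) = -1.210
p-value = 0.2437

Since p-value > α = 0.05, we fail to reject H₀.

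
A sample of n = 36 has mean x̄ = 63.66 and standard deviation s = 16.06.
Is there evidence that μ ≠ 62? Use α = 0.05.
One-sample t-test:
H₀: μ = 62
H₁: μ ≠ 62
df = n - 1 = 35
t = (x̄ - μ₀) / (s/√n) = (63.66 - 62) / (16.06/√36) = 0.620
p-value = 0.5392

Since p-value > α = 0.05, we fail to reject H₀.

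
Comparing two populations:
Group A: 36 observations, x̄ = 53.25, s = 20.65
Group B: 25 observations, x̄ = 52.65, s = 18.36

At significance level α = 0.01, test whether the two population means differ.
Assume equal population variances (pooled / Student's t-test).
Student's two-sample t-test (equal variances):
H₀: μ₁ = μ₂
H₁: μ₁ ≠ μ₂
df = n₁ + n₂ - 2 = 59
Pooled variance s_p² = [(n₁-1)s₁² + (n₂-1)s₂²] / (n₁ + n₂ - 2) = [(35)(20.65²) + (24)(18.36²)] / 59 = 390.0837
SE = √(s_p²(1/n₁ + 1/n₂)) = √(390.0837 × (1/36 + 1/25)) = 5.1419
t = (x̄₁ - x̄₂) / SE = (53.25 - 52.65) / 5.1419 = 0.60 / 5.1419 = 0.117
p-value = 0.9075

Since p-value > α = 0.01, we fail to reject H₀.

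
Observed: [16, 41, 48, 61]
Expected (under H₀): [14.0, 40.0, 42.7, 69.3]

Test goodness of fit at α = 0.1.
Chi-square goodness of fit test:
H₀: observed counts match expected distribution
H₁: observed counts differ from expected distribution
df = k - 1 = 3
χ² = Σ(O - E)²/E
   = (16 - 14.0)²/14.0 + (41 - 40.0)²/40.0 + (48 - 42.7)²/42.7 + (61 - 69.3)²/69.3
   = 0.286 + 0.025 + 0.658 + 0.994
   = 1.96
p-value = 0.5802

Since p-value > α = 0.1, we fail to reject H₀.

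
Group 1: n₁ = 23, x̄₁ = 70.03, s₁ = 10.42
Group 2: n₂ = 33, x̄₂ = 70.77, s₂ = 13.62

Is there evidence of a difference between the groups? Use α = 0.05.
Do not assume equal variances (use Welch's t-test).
Welch's two-sample t-test:
H₀: μ₁ = μ₂
H₁: μ₁ ≠ μ₂
s₁²/n₁ = 10.42²/23 = 4.7207,  s₂²/n₂ = 13.62²/33 = 5.6213
SE = √(s₁²/n₁ + s₂²/n₂) = √(4.7207 + 5.6213) = 3.2159
df (Welch-Satterthwaite) = (s₁²/n₁ + s₂²/n₂)² / [(s₁²/n₁)²/(n₁-1) + (s₂²/n₂)²/(n₂-1)] ≈ 53.47
t = (x̄₁ - x̄₂) / SE = (70.03 - 70.77) / 3.2159 = -0.74 / 3.2159 = -0.230
p-value = 0.8189

Since p-value > α = 0.05, we fail to reject H₀.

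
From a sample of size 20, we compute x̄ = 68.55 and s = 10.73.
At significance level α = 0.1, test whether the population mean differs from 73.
One-sample t-test:
H₀: μ = 73
H₁: μ ≠ 73
df = n - 1 = 19
t = (x̄ - μ₀) / (s/√n) = (68.55 - 73) / (10.73/√20) = -1.855
p-value = 0.0792

Since p-value < α = 0.1, we reject H₀.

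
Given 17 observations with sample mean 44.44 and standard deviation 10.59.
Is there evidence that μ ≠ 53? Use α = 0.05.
One-sample t-test:
H₀: μ = 53
H₁: μ ≠ 53
df = n - 1 = 16
t = (x̄ - μ₀) / (s/√n) = (44.44 - 53) / (10.59/√17) = -3.333
p-value = 0.0042

Since p-value < α = 0.05, we reject H₀.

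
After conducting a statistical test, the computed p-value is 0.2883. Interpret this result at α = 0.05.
Since p = 0.2883 > α = 0.05, fail to reject H₀.
There is insufficient evidence to reject the null hypothesis; the result is not statistically significant at the 0.05 level.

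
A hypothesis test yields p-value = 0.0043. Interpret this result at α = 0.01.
Since p = 0.0043 < α = 0.01, reject H₀.
There is sufficient evidence to reject the null hypothesis; the result is statistically significant at the 0.01 level.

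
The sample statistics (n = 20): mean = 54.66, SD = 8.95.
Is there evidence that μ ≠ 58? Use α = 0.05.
One-sample t-test:
H₀: μ = 58
H₁: μ ≠ 58
df = n - 1 = 19
t = (x̄ - μ₀) / (s/√n) = (54.66 - 58) / (8.95/√20) = -1.669
p-value = 0.1115

Since p-value > α = 0.05, we fail to reject H₀.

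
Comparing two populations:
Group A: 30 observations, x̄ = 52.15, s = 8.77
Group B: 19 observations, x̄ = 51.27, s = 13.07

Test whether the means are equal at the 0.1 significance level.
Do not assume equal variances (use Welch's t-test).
Welch's two-sample t-test:
H₀: μ₁ = μ₂
H₁: μ₁ ≠ μ₂
s₁²/n₁ = 8.77²/30 = 2.5638,  s₂²/n₂ = 13.07²/19 = 8.9908
SE = √(s₁²/n₁ + s₂²/n₂) = √(2.5638 + 8.9908) = 3.3992
df (Welch-Satterthwaite) = (s₁²/n₁ + s₂²/n₂)² / [(s₁²/n₁)²/(n₁-1) + (s₂²/n₂)²/(n₂-1)] ≈ 28.30
t = (x̄₁ - x̄₂) / SE = (52.15 - 51.27) / 3.3992 = 0.88 / 3.3992 = 0.259
p-value = 0.7976

Since p-value > α = 0.1, we fail to reject H₀.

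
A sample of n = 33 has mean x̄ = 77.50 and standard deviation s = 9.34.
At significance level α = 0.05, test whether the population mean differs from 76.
One-sample t-test:
H₀: μ = 76
H₁: μ ≠ 76
df = n - 1 = 32
t = (x̄ - μ₀) / (s/√n) = (77.50 - 76) / (9.34/√33) = 0.923
p-value = 0.3631

Since p-value > α = 0.05, we fail to reject H₀.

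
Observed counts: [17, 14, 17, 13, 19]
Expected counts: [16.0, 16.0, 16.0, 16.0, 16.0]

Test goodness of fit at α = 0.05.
Chi-square goodness of fit test:
H₀: observed counts match expected distribution
H₁: observed counts differ from expected distribution
df = k - 1 = 4
χ² = Σ(O - E)²/E
   = (17 - 16.0)²/16.0 + (14 - 16.0)²/16.0 + (17 - 16.0)²/16.0 + (13 - 16.0)²/16.0 + (19 - 16.0)²/16.0
   = 0.062 + 0.250 + 0.062 + 0.562 + 0.562
   = 1.50
p-value = 0.8266

Since p-value > α = 0.05, we fail to reject H₀.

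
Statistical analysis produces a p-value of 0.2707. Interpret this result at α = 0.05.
Since p = 0.2707 > α = 0.05, fail to reject H₀.
There is insufficient evidence to reject the null hypothesis; the result is not statistically significant at the 0.05 level.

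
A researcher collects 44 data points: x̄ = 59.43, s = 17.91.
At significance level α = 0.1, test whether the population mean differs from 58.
One-sample t-test:
H₀: μ = 58
H₁: μ ≠ 58
df = n - 1 = 43
t = (x̄ - μ₀) / (s/√n) = (59.43 - 58) / (17.91/√44) = 0.530
p-value = 0.5991

Since p-value > α = 0.1, we fail to reject H₀.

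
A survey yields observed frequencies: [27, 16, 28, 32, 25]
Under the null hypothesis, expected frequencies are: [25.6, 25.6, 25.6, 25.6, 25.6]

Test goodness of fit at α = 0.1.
Chi-square goodness of fit test:
H₀: observed counts match expected distribution
H₁: observed counts differ from expected distribution
df = k - 1 = 4
χ² = Σ(O - E)²/E
   = (27 - 25.6)²/25.6 + (16 - 25.6)²/25.6 + (28 - 25.6)²/25.6 + (32 - 25.6)²/25.6 + (25 - 25.6)²/25.6
   = 0.077 + 3.600 + 0.225 + 1.600 + 0.014
   = 5.52
p-value = 0.2384

Since p-value > α = 0.1, we fail to reject H₀.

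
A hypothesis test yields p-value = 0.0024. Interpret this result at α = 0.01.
Since p = 0.0024 < α = 0.01, reject H₀.
There is sufficient evidence to reject the null hypothesis; the result is statistically significant at the 0.01 level.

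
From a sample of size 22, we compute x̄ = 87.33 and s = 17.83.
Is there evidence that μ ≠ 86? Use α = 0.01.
One-sample t-test:
H₀: μ = 86
H₁: μ ≠ 86
df = n - 1 = 21
t = (x̄ - μ₀) / (s/√n) = (87.33 - 86) / (17.83/√22) = 0.350
p-value = 0.7299

Since p-value > α = 0.01, we fail to reject H₀.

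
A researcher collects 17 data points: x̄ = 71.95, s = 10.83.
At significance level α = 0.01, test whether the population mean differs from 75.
One-sample t-test:
H₀: μ = 75
H₁: μ ≠ 75
df = n - 1 = 16
t = (x̄ - μ₀) / (s/√n) = (71.95 - 75) / (10.83/√17) = -1.161
p-value = 0.2626

Since p-value > α = 0.01, we fail to reject H₀.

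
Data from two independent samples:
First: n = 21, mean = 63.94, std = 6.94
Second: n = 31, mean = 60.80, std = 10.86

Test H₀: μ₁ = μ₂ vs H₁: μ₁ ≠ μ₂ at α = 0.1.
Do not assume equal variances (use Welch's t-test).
Welch's two-sample t-test:
H₀: μ₁ = μ₂
H₁: μ₁ ≠ μ₂
s₁²/n₁ = 6.94²/21 = 2.2935,  s₂²/n₂ = 10.86²/31 = 3.8045
SE = √(s₁²/n₁ + s₂²/n₂) = √(2.2935 + 3.8045) = 2.4694
df (Welch-Satterthwaite) = (s₁²/n₁ + s₂²/n₂)² / [(s₁²/n₁)²/(n₁-1) + (s₂²/n₂)²/(n₂-1)] ≈ 49.88
t = (x̄₁ - x̄₂) / SE = (63.94 - 60.80) / 2.4694 = 3.14 / 2.4694 = 1.272
p-value = 0.2094

Since p-value > α = 0.1, we fail to reject H₀.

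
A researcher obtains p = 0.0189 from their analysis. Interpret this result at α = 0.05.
Since p = 0.0189 < α = 0.05, reject H₀.
There is sufficient evidence to reject the null hypothesis; the result is statistically significant at the 0.05 level.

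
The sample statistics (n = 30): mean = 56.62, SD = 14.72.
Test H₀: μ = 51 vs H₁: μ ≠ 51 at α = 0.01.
One-sample t-test:
H₀: μ = 51
H₁: μ ≠ 51
df = n - 1 = 29
t = (x̄ - μ₀) / (s/√n) = (56.62 - 51) / (14.72/√30) = 2.091
p-value = 0.0454

Since p-value > α = 0.01, we fail to reject H₀.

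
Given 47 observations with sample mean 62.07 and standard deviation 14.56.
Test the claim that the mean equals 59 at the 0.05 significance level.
One-sample t-test:
H₀: μ = 59
H₁: μ ≠ 59
df = n - 1 = 46
t = (x̄ - μ₀) / (s/√n) = (62.07 - 59) / (14.56/√47) = 1.446
p-value = 0.1551

Since p-value > α = 0.05, we fail to reject H₀.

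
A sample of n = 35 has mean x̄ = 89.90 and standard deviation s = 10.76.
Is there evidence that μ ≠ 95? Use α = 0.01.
One-sample t-test:
H₀: μ = 95
H₁: μ ≠ 95
df = n - 1 = 34
t = (x̄ - μ₀) / (s/√n) = (89.90 - 95) / (10.76/√35) = -2.804
p-value = 0.0083

Since p-value < α = 0.01, we reject H₀.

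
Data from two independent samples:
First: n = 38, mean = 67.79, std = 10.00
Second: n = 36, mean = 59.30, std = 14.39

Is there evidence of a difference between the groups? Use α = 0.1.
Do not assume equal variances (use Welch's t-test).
Welch's two-sample t-test:
H₀: μ₁ = μ₂
H₁: μ₁ ≠ μ₂
s₁²/n₁ = 10.00²/38 = 2.6316,  s₂²/n₂ = 14.39²/36 = 5.7520
SE = √(s₁²/n₁ + s₂²/n₂) = √(2.6316 + 5.7520) = 2.8954
df (Welch-Satterthwaite) = (s₁²/n₁ + s₂²/n₂)² / [(s₁²/n₁)²/(n₁-1) + (s₂²/n₂)²/(n₂-1)] ≈ 62.06
t = (x̄₁ - x̄₂) / SE = (67.79 - 59.30) / 2.8954 = 8.49 / 2.8954 = 2.932
p-value = 0.0047

Since p-value < α = 0.1, we reject H₀.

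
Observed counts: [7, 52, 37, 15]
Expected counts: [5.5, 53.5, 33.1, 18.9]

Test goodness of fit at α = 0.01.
Chi-square goodness of fit test:
H₀: observed counts match expected distribution
H₁: observed counts differ from expected distribution
df = k - 1 = 3
χ² = Σ(O - E)²/E
   = (7 - 5.5)²/5.5 + (52 - 53.5)²/53.5 + (37 - 33.1)²/33.1 + (15 - 18.9)²/18.9
   = 0.409 + 0.042 + 0.460 + 0.805
   = 1.72
p-value = 0.6335

Since p-value > α = 0.01, we fail to reject H₀.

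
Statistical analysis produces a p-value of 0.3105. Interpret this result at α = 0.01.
Since p = 0.3105 > α = 0.01, fail to reject H₀.
There is insufficient evidence to reject the null hypothesis; the result is not statistically significant at the 0.01 level.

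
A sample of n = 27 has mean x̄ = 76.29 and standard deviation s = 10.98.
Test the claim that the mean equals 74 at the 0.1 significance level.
One-sample t-test:
H₀: μ = 74
H₁: μ ≠ 74
df = n - 1 = 26
t = (x̄ - μ₀) / (s/√n) = (76.29 - 74) / (10.98/√27) = 1.084
p-value = 0.2884

Since p-value > α = 0.1, we fail to reject H₀.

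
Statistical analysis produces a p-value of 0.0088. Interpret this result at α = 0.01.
Since p = 0.0088 < α = 0.01, reject H₀.
There is sufficient evidence to reject the null hypothesis; the result is statistically significant at the 0.01 level.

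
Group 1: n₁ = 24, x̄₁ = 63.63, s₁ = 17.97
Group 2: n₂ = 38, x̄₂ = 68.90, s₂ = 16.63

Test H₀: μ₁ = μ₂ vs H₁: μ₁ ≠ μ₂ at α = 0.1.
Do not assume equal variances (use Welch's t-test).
Welch's two-sample t-test:
H₀: μ₁ = μ₂
H₁: μ₁ ≠ μ₂
s₁²/n₁ = 17.97²/24 = 13.4550,  s₂²/n₂ = 16.63²/38 = 7.2778
SE = √(s₁²/n₁ + s₂²/n₂) = √(13.4550 + 7.2778) = 4.5533
df (Welch-Satterthwaite) = (s₁²/n₁ + s₂²/n₂)² / [(s₁²/n₁)²/(n₁-1) + (s₂²/n₂)²/(n₂-1)] ≈ 46.21
t = (x̄₁ - x̄₂) / SE = (63.63 - 68.90) / 4.5533 = -5.27 / 4.5533 = -1.157
p-value = 0.2531

Since p-value > α = 0.1, we fail to reject H₀.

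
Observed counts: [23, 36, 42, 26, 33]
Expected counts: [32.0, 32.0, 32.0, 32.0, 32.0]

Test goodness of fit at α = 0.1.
Chi-square goodness of fit test:
H₀: observed counts match expected distribution
H₁: observed counts differ from expected distribution
df = k - 1 = 4
χ² = Σ(O - E)²/E
   = (23 - 32.0)²/32.0 + (36 - 32.0)²/32.0 + (42 - 32.0)²/32.0 + (26 - 32.0)²/32.0 + (33 - 32.0)²/32.0
   = 2.531 + 0.500 + 3.125 + 1.125 + 0.031
   = 7.31
p-value = 0.1203

Since p-value > α = 0.1, we fail to reject H₀.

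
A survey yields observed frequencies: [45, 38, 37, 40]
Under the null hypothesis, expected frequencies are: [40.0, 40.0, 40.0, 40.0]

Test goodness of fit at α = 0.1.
Chi-square goodness of fit test:
H₀: observed counts match expected distribution
H₁: observed counts differ from expected distribution
df = k - 1 = 3
χ² = Σ(O - E)²/E
   = (45 - 40.0)²/40.0 + (38 - 40.0)²/40.0 + (37 - 40.0)²/40.0 + (40 - 40.0)²/40.0
   = 0.625 + 0.100 + 0.225 + 0.000
   = 0.95
p-value = 0.8133

Since p-value > α = 0.1, we fail to reject H₀.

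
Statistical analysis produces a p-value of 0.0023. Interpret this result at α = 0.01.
Since p = 0.0023 < α = 0.01, reject H₀.
There is sufficient evidence to reject the null hypothesis; the result is statistically significant at the 0.01 level.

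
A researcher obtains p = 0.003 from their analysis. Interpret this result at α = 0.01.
Since p = 0.003 < α = 0.01, reject H₀.
There is sufficient evidence to reject the null hypothesis; the result is statistically significant at the 0.01 level.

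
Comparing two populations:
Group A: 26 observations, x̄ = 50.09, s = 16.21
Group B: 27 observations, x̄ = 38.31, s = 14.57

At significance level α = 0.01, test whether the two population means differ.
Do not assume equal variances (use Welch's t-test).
Welch's two-sample t-test:
H₀: μ₁ = μ₂
H₁: μ₁ ≠ μ₂
s₁²/n₁ = 16.21²/26 = 10.1063,  s₂²/n₂ = 14.57²/27 = 7.8624
SE = √(s₁²/n₁ + s₂²/n₂) = √(10.1063 + 7.8624) = 4.2390
df (Welch-Satterthwaite) = (s₁²/n₁ + s₂²/n₂)² / [(s₁²/n₁)²/(n₁-1) + (s₂²/n₂)²/(n₂-1)] ≈ 49.96
t = (x̄₁ - x̄₂) / SE = (50.09 - 38.31) / 4.2390 = 11.78 / 4.2390 = 2.779
p-value = 0.0077

Since p-value < α = 0.01, we reject H₀.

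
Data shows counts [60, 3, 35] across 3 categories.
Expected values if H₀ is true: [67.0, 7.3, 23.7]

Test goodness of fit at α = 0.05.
Chi-square goodness of fit test:
H₀: observed counts match expected distribution
H₁: observed counts differ from expected distribution
df = k - 1 = 2
χ² = Σ(O - E)²/E
   = (60 - 67.0)²/67.0 + (3 - 7.3)²/7.3 + (35 - 23.7)²/23.7
   = 0.731 + 2.533 + 5.388
   = 8.65
p-value = 0.0132

Since p-value < α = 0.05, we reject H₀.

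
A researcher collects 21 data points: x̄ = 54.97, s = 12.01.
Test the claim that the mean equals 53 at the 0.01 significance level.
One-sample t-test:
H₀: μ = 53
H₁: μ ≠ 53
df = n - 1 = 20
t = (x̄ - μ₀) / (s/√n) = (54.97 - 53) / (12.01/√21) = 0.752
p-value = 0.4610

Since p-value > α = 0.01, we fail to reject H₀.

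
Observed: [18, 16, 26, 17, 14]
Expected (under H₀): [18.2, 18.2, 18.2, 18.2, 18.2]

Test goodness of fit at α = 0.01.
Chi-square goodness of fit test:
H₀: observed counts match expected distribution
H₁: observed counts differ from expected distribution
df = k - 1 = 4
χ² = Σ(O - E)²/E
   = (18 - 18.2)²/18.2 + (16 - 18.2)²/18.2 + (26 - 18.2)²/18.2 + (17 - 18.2)²/18.2 + (14 - 18.2)²/18.2
   = 0.002 + 0.266 + 3.343 + 0.079 + 0.969
   = 4.66
p-value = 0.3241

Since p-value > α = 0.01, we fail to reject H₀.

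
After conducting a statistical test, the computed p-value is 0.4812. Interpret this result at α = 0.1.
Since p = 0.4812 > α = 0.1, fail to reject H₀.
There is insufficient evidence to reject the null hypothesis; the result is not statistically significant at the 0.1 level.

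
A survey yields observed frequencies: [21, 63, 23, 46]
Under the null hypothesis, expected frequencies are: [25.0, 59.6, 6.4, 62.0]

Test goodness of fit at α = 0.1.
Chi-square goodness of fit test:
H₀: observed counts match expected distribution
H₁: observed counts differ from expected distribution
df = k - 1 = 3
χ² = Σ(O - E)²/E
   = (21 - 25.0)²/25.0 + (63 - 59.6)²/59.6 + (23 - 6.4)²/6.4 + (46 - 62.0)²/62.0
   = 0.640 + 0.194 + 43.056 + 4.129
   = 48.02
p-value < 0.0001

Since p-value < α = 0.1, we reject H₀.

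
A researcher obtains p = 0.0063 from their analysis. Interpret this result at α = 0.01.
Since p = 0.0063 < α = 0.01, reject H₀.
There is sufficient evidence to reject the null hypothesis; the result is statistically significant at the 0.01 level.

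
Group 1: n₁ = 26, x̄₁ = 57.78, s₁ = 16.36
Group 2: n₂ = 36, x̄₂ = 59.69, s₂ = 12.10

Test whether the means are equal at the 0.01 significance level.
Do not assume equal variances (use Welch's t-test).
Welch's two-sample t-test:
H₀: μ₁ = μ₂
H₁: μ₁ ≠ μ₂
s₁²/n₁ = 16.36²/26 = 10.2942,  s₂²/n₂ = 12.10²/36 = 4.0669
SE = √(s₁²/n₁ + s₂²/n₂) = √(10.2942 + 4.0669) = 3.7896
df (Welch-Satterthwaite) = (s₁²/n₁ + s₂²/n₂)² / [(s₁²/n₁)²/(n₁-1) + (s₂²/n₂)²/(n₂-1)] ≈ 43.78
t = (x̄₁ - x̄₂) / SE = (57.78 - 59.69) / 3.7896 = -1.91 / 3.7896 = -0.504
p-value = 0.6168

Since p-value > α = 0.01, we fail to reject H₀.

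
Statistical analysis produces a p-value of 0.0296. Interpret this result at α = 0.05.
Since p = 0.0296 < α = 0.05, reject H₀.
There is sufficient evidence to reject the null hypothesis; the result is statistically significant at the 0.05 level.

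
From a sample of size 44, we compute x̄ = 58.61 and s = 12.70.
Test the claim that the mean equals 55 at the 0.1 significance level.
One-sample t-test:
H₀: μ = 55
H₁: μ ≠ 55
df = n - 1 = 43
t = (x̄ - μ₀) / (s/√n) = (58.61 - 55) / (12.70/√44) = 1.886
p-value = 0.0661

Since p-value < α = 0.1, we reject H₀.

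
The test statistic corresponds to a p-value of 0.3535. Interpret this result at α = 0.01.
Since p = 0.3535 > α = 0.01, fail to reject H₀.
There is insufficient evidence to reject the null hypothesis; the result is not statistically significant at the 0.01 level.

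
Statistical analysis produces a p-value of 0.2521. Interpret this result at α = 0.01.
Since p = 0.2521 > α = 0.01, fail to reject H₀.
There is insufficient evidence to reject the null hypothesis; the result is not statistically significant at the 0.01 level.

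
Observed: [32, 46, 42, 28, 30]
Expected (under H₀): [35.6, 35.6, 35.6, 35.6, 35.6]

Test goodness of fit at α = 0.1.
Chi-square goodness of fit test:
H₀: observed counts match expected distribution
H₁: observed counts differ from expected distribution
df = k - 1 = 4
χ² = Σ(O - E)²/E
   = (32 - 35.6)²/35.6 + (46 - 35.6)²/35.6 + (42 - 35.6)²/35.6 + (28 - 35.6)²/35.6 + (30 - 35.6)²/35.6
   = 0.364 + 3.038 + 1.151 + 1.622 + 0.881
   = 7.06
p-value = 0.1329

Since p-value > α = 0.1, we fail to reject H₀.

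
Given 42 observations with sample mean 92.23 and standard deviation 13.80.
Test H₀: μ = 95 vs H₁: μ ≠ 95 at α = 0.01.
One-sample t-test:
H₀: μ = 95
H₁: μ ≠ 95
df = n - 1 = 41
t = (x̄ - μ₀) / (s/√n) = (92.23 - 95) / (13.80/√42) = -1.301
p-value = 0.2006

Since p-value > α = 0.01, we fail to reject H₀.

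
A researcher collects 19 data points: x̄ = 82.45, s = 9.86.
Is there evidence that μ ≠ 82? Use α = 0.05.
One-sample t-test:
H₀: μ = 82
H₁: μ ≠ 82
df = n - 1 = 18
t = (x̄ - μ₀) / (s/√n) = (82.45 - 82) / (9.86/√19) = 0.199
p-value = 0.8445

Since p-value > α = 0.05, we fail to reject H₀.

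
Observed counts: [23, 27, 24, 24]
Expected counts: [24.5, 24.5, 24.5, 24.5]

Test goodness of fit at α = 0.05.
Chi-square goodness of fit test:
H₀: observed counts match expected distribution
H₁: observed counts differ from expected distribution
df = k - 1 = 3
χ² = Σ(O - E)²/E
   = (23 - 24.5)²/24.5 + (27 - 24.5)²/24.5 + (24 - 24.5)²/24.5 + (24 - 24.5)²/24.5
   = 0.092 + 0.255 + 0.010 + 0.010
   = 0.37
p-value = 0.9469

Since p-value > α = 0.05, we fail to reject H₀.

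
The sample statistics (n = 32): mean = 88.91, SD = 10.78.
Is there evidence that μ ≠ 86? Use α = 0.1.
One-sample t-test:
H₀: μ = 86
H₁: μ ≠ 86
df = n - 1 = 31
t = (x̄ - μ₀) / (s/√n) = (88.91 - 86) / (10.78/√32) = 1.527
p-value = 0.1369

Since p-value > α = 0.1, we fail to reject H₀.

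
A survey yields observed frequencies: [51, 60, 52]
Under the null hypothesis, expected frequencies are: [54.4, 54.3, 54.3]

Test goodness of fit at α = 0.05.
Chi-square goodness of fit test:
H₀: observed counts match expected distribution
H₁: observed counts differ from expected distribution
df = k - 1 = 2
χ² = Σ(O - E)²/E
   = (51 - 54.4)²/54.4 + (60 - 54.3)²/54.3 + (52 - 54.3)²/54.3
   = 0.212 + 0.598 + 0.097
   = 0.91
p-value = 0.6350

Since p-value > α = 0.05, we fail to reject H₀.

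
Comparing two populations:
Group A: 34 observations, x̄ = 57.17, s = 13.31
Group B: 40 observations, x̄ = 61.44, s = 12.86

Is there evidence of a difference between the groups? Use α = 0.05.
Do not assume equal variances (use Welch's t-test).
Welch's two-sample t-test:
H₀: μ₁ = μ₂
H₁: μ₁ ≠ μ₂
s₁²/n₁ = 13.31²/34 = 5.2105,  s₂²/n₂ = 12.86²/40 = 4.1345
SE = √(s₁²/n₁ + s₂²/n₂) = √(5.2105 + 4.1345) = 3.0570
df (Welch-Satterthwaite) = (s₁²/n₁ + s₂²/n₂)² / [(s₁²/n₁)²/(n₁-1) + (s₂²/n₂)²/(n₂-1)] ≈ 69.25
t = (x̄₁ - x̄₂) / SE = (57.17 - 61.44) / 3.0570 = -4.27 / 3.0570 = -1.397
p-value = 0.1669

Since p-value > α = 0.05, we fail to reject H₀.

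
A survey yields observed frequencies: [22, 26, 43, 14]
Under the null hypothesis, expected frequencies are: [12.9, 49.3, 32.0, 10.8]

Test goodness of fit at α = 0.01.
Chi-square goodness of fit test:
H₀: observed counts match expected distribution
H₁: observed counts differ from expected distribution
df = k - 1 = 3
χ² = Σ(O - E)²/E
   = (22 - 12.9)²/12.9 + (26 - 49.3)²/49.3 + (43 - 32.0)²/32.0 + (14 - 10.8)²/10.8
   = 6.419 + 11.012 + 3.781 + 0.948
   = 22.16
p-value = 0.0001

Since p-value < α = 0.01, we reject H₀.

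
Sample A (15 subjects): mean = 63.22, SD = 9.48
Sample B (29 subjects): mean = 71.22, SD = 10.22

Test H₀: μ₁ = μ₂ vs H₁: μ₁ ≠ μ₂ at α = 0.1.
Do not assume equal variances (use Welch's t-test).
Welch's two-sample t-test:
H₀: μ₁ = μ₂
H₁: μ₁ ≠ μ₂
s₁²/n₁ = 9.48²/15 = 5.9914,  s₂²/n₂ = 10.22²/29 = 3.6017
SE = √(s₁²/n₁ + s₂²/n₂) = √(5.9914 + 3.6017) = 3.0973
df (Welch-Satterthwaite) = (s₁²/n₁ + s₂²/n₂)² / [(s₁²/n₁)²/(n₁-1) + (s₂²/n₂)²/(n₂-1)] ≈ 30.40
t = (x̄₁ - x̄₂) / SE = (63.22 - 71.22) / 3.0973 = -8.00 / 3.0973 = -2.583
p-value = 0.0148

Since p-value < α = 0.1, we reject H₀.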